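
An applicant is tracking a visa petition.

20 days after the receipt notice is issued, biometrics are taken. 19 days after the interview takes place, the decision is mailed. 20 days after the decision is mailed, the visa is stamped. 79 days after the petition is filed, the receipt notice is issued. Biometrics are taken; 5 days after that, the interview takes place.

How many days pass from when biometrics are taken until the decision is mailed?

Causal path: biometrics are taken → the interview takes place → the decision is mailed.
Total delay along the path: 5 + 19 = 24 days.

24 days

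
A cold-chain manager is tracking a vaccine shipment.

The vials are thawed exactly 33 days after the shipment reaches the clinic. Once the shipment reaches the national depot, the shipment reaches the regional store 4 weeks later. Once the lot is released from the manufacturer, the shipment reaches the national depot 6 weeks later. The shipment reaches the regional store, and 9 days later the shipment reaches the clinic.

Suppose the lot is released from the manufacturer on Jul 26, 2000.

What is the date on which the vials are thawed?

Nov 15, 2000

The lot is released from the manufacturer: Jul 26, 2000.
The shipment reaches the national depot: Jul 26, 2000 + 6 weeks = Sep 6, 2000.
The shipment reaches the regional store: Sep 6, 2000 + 4 weeks = Oct 4, 2000.
The shipment reaches the clinic: Oct 4, 2000 + 9 days = Oct 13, 2000.
The vials are thawed: Oct 13, 2000 + 33 days = Nov 15, 2000.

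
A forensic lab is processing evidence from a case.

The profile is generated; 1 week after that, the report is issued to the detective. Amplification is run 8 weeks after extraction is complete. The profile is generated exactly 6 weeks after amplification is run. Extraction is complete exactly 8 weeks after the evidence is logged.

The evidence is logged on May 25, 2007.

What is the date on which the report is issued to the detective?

November 2, 2007

The evidence is logged: May 25, 2007.
Extraction is complete: May 25, 2007 + 8 weeks = Jul 20, 2007.
Amplification is run: Jul 20, 2007 + 8 weeks = Sep 14, 2007.
The profile is generated: Sep 14, 2007 + 6 weeks = Oct 26, 2007.
The report is issued to the detective: Oct 26, 2007 + 1 week = Nov 2, 2007.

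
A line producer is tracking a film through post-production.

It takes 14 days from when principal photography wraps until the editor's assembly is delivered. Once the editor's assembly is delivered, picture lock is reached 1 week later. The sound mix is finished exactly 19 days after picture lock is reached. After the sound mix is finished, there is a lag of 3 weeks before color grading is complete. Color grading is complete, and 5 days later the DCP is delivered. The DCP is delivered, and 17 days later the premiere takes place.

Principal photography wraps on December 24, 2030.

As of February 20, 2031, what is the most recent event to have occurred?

Principal photography wraps: Dec 24, 2030.
The editor's assembly is delivered: Dec 24, 2030 + 14 days = Jan 7, 2031.
Picture lock is reached: Jan 7, 2031 + 1 week = Jan 14, 2031.
The sound mix is finished: Jan 14, 2031 + 19 days = Feb 2, 2031.
Color grading is complete: Feb 2, 2031 + 3 weeks = Feb 23, 2031.
The DCP is delivered: Feb 23, 2031 + 5 days = Feb 28, 2031.
The premiere takes place: Feb 28, 2031 + 17 days = Mar 17, 2031.
Feb 20, 2031 falls between when the sound mix is finished (Feb 2, 2031) and when color grading is complete (Feb 23, 2031).

The sound mix is finished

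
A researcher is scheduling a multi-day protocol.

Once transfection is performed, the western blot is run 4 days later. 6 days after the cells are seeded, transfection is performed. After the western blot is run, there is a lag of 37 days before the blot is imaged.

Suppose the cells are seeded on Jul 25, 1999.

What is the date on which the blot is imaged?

The cells are seeded: Jul 25, 1999.
Transfection is performed: Jul 25, 1999 + 6 days = Jul 31, 1999.
The western blot is run: Jul 31, 1999 + 4 days = Aug 4, 1999.
The blot is imaged: Aug 4, 1999 + 37 days = Sep 10, 1999.

Sep 10, 1999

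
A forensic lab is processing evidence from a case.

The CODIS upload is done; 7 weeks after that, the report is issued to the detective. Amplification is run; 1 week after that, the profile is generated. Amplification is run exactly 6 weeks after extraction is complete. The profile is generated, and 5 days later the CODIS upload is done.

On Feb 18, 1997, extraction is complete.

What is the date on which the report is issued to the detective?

Jun 1, 1997

Extraction is complete: Feb 18, 1997.
Amplification is run: Feb 18, 1997 + 6 weeks = Apr 1, 1997.
The profile is generated: Apr 1, 1997 + 1 week = Apr 8, 1997.
The CODIS upload is done: Apr 8, 1997 + 5 days = Apr 13, 1997.
The report is issued to the detective: Apr 13, 1997 + 7 weeks = Jun 1, 1997.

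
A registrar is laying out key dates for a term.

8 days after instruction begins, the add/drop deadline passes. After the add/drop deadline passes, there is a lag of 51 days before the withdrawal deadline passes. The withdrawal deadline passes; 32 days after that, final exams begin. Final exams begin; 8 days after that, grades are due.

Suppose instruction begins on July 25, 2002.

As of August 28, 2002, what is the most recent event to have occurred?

The add/drop deadline passes

Instruction begins: Jul 25, 2002.
The add/drop deadline passes: Jul 25, 2002 + 8 days = Aug 2, 2002.
The withdrawal deadline passes: Aug 2, 2002 + 51 days = Sep 22, 2002.
Final exams begin: Sep 22, 2002 + 32 days = Oct 24, 2002.
Grades are due: Oct 24, 2002 + 8 days = Nov 1, 2002.
Aug 28, 2002 falls between when the add/drop deadline passes (Aug 2, 2002) and when the withdrawal deadline passes (Sep 22, 2002).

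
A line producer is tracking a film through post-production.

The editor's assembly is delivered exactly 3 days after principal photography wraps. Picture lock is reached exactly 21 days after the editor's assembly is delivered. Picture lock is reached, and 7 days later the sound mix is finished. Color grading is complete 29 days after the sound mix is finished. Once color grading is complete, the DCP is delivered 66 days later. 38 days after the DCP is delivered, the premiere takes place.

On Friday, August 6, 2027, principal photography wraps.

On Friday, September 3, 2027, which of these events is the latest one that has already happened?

Picture lock is reached

Principal photography wraps: Aug 6, 2027.
The editor's assembly is delivered: Aug 6, 2027 + 3 days = Aug 9, 2027.
Picture lock is reached: Aug 9, 2027 + 21 days = Aug 30, 2027.
The sound mix is finished: Aug 30, 2027 + 7 days = Sep 6, 2027.
Color grading is complete: Sep 6, 2027 + 29 days = Oct 5, 2027.
The DCP is delivered: Oct 5, 2027 + 66 days = Dec 10, 2027.
The premiere takes place: Dec 10, 2027 + 38 days = Jan 17, 2028.
Sep 3, 2027 falls between when picture lock is reached (Aug 30, 2027) and when the sound mix is finished (Sep 6, 2027).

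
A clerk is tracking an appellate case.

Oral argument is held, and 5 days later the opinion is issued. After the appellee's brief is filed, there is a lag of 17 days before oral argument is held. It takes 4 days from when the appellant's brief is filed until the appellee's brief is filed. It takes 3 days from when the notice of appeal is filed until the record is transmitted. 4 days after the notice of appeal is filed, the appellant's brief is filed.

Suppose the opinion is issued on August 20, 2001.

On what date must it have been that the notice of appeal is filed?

The opinion is issued: Aug 20, 2001.
Oral argument is held: Aug 20, 2001 − 5 days = Aug 15, 2001.
The appellee's brief is filed: Aug 15, 2001 − 17 days = Jul 29, 2001.
The appellant's brief is filed: Jul 29, 2001 − 4 days = Jul 25, 2001.
The notice of appeal is filed: Jul 25, 2001 − 4 days = Jul 21, 2001.

July 21, 2001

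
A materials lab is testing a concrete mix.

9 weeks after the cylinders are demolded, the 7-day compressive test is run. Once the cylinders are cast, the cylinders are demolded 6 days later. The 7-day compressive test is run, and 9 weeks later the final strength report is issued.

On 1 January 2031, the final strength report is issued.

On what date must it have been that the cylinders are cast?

22 August 2030

The final strength report is issued: Jan 1, 2031.
The 7-day compressive test is run: Jan 1, 2031 − 9 weeks = Oct 30, 2030.
The cylinders are demolded: Oct 30, 2030 − 9 weeks = Aug 28, 2030.
The cylinders are cast: Aug 28, 2030 − 6 days = Aug 22, 2030.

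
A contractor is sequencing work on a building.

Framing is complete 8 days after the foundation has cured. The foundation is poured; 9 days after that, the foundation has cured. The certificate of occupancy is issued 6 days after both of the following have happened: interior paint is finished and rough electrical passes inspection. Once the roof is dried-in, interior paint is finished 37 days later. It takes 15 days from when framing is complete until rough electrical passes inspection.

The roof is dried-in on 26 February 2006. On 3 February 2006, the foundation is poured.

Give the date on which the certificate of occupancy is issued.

10 April 2006

The roof is dried-in: Feb 26, 2006.
Interior paint is finished: Feb 26, 2006 + 37 days = Apr 4, 2006.
The foundation is poured: Feb 3, 2006.
The foundation has cured: Feb 3, 2006 + 9 days = Feb 12, 2006.
Framing is complete: Feb 12, 2006 + 8 days = Feb 20, 2006.
Rough electrical passes inspection: Feb 20, 2006 + 15 days = Mar 7, 2006.
Both prerequisites met — interior paint is finished (Apr 4, 2006), rough electrical passes inspection (Mar 7, 2006); the later is Apr 4, 2006.
The certificate of occupancy is issued: Apr 4, 2006 + 6 days = Apr 10, 2006.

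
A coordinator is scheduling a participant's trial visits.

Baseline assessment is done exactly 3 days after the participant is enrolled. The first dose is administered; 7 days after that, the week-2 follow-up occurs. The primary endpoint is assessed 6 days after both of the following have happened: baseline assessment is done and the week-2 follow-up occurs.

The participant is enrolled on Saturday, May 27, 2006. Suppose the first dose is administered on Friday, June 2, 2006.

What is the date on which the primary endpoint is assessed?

The participant is enrolled: May 27, 2006.
Baseline assessment is done: May 27, 2006 + 3 days = May 30, 2006.
The first dose is administered: Jun 2, 2006.
The week-2 follow-up occurs: Jun 2, 2006 + 7 days = Jun 9, 2006.
Both prerequisites met — baseline assessment is done (May 30, 2006), the week-2 follow-up occurs (Jun 9, 2006); the later is Jun 9, 2006.
The primary endpoint is assessed: Jun 9, 2006 + 6 days = Jun 15, 2006.

Thursday, June 15, 2006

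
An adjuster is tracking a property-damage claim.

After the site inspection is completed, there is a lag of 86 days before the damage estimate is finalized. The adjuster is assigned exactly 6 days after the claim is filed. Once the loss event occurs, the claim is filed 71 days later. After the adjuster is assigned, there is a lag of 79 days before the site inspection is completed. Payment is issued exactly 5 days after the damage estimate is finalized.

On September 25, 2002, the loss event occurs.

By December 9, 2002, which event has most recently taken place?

The claim is filed

The loss event occurs: Sep 25, 2002.
The claim is filed: Sep 25, 2002 + 71 days = Dec 5, 2002.
The adjuster is assigned: Dec 5, 2002 + 6 days = Dec 11, 2002.
The site inspection is completed: Dec 11, 2002 + 79 days = Feb 28, 2003.
The damage estimate is finalized: Feb 28, 2003 + 86 days = May 25, 2003.
Payment is issued: May 25, 2003 + 5 days = May 30, 2003.
Dec 9, 2002 falls between when the claim is filed (Dec 5, 2002) and when the adjuster is assigned (Dec 11, 2002).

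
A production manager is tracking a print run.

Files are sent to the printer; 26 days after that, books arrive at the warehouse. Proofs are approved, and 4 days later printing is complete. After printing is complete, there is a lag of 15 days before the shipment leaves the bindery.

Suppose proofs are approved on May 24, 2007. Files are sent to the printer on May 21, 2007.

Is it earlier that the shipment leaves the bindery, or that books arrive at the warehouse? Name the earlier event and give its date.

The shipment leaves the bindery — June 12, 2007

Proofs are approved: May 24, 2007.
Printing is complete: May 24, 2007 + 4 days = May 28, 2007.
The shipment leaves the bindery: May 28, 2007 + 15 days = Jun 12, 2007.
Files are sent to the printer: May 21, 2007.
Books arrive at the warehouse: May 21, 2007 + 26 days = Jun 16, 2007.
Comparing: the shipment leaves the bindery on Jun 12, 2007 vs books arrive at the warehouse on Jun 16, 2007. Earlier: the shipment leaves the bindery.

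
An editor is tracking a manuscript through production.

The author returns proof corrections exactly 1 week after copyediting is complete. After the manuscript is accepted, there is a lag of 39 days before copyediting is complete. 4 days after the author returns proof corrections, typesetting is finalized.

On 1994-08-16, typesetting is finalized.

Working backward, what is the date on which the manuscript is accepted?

1994-06-27

Typesetting is finalized: Aug 16, 1994.
The author returns proof corrections: Aug 16, 1994 − 4 days = Aug 12, 1994.
Copyediting is complete: Aug 12, 1994 − 1 week = Aug 5, 1994.
The manuscript is accepted: Aug 5, 1994 − 39 days = Jun 27, 1994.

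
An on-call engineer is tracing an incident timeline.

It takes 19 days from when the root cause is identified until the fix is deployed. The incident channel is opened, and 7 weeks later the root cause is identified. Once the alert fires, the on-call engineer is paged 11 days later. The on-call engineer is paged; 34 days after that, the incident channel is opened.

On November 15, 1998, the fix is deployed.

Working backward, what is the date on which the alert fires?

The fix is deployed: Nov 15, 1998.
The root cause is identified: Nov 15, 1998 − 19 days = Oct 27, 1998.
The incident channel is opened: Oct 27, 1998 − 7 weeks = Sep 8, 1998.
The on-call engineer is paged: Sep 8, 1998 − 34 days = Aug 5, 1998.
The alert fires: Aug 5, 1998 − 11 days = Jul 25, 1998.

July 25, 1998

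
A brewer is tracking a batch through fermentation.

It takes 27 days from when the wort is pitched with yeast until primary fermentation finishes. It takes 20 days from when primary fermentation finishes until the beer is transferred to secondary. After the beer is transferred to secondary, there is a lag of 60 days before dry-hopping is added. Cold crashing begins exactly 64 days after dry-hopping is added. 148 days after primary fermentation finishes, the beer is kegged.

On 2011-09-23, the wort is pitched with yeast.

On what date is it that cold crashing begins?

The wort is pitched with yeast: Sep 23, 2011.
Primary fermentation finishes: Sep 23, 2011 + 27 days = Oct 20, 2011.
The beer is transferred to secondary: Oct 20, 2011 + 20 days = Nov 9, 2011.
Dry-hopping is added: Nov 9, 2011 + 60 days = Jan 8, 2012.
Cold crashing begins: Jan 8, 2012 + 64 days = Mar 12, 2012.

2012-03-12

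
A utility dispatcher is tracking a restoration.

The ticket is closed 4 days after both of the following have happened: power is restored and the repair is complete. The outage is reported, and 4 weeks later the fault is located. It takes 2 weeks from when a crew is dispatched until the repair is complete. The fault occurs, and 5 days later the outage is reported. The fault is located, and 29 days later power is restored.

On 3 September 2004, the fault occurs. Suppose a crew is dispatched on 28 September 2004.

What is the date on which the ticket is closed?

The fault occurs: Sep 3, 2004.
The outage is reported: Sep 3, 2004 + 5 days = Sep 8, 2004.
The fault is located: Sep 8, 2004 + 4 weeks = Oct 6, 2004.
Power is restored: Oct 6, 2004 + 29 days = Nov 4, 2004.
A crew is dispatched: Sep 28, 2004.
The repair is complete: Sep 28, 2004 + 2 weeks = Oct 12, 2004.
Both prerequisites met — power is restored (Nov 4, 2004), the repair is complete (Oct 12, 2004); the later is Nov 4, 2004.
The ticket is closed: Nov 4, 2004 + 4 days = Nov 8, 2004.

8 November 2004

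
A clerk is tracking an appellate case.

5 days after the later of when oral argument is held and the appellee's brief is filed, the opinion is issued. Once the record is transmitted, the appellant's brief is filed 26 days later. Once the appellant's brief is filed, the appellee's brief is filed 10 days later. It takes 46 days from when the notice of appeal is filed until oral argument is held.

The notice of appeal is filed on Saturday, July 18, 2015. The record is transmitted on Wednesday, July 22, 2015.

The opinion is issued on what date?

Monday, September 7, 2015

The notice of appeal is filed: Jul 18, 2015.
Oral argument is held: Jul 18, 2015 + 46 days = Sep 2, 2015.
The record is transmitted: Jul 22, 2015.
The appellant's brief is filed: Jul 22, 2015 + 26 days = Aug 17, 2015.
The appellee's brief is filed: Aug 17, 2015 + 10 days = Aug 27, 2015.
Both prerequisites met — oral argument is held (Sep 2, 2015), the appellee's brief is filed (Aug 27, 2015); the later is Sep 2, 2015.
The opinion is issued: Sep 2, 2015 + 5 days = Sep 7, 2015.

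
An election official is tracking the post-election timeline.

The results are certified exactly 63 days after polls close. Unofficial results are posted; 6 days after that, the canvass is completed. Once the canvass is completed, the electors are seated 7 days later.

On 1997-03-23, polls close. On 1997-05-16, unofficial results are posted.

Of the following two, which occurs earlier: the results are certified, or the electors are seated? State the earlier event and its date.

Polls close: Mar 23, 1997.
The results are certified: Mar 23, 1997 + 63 days = May 25, 1997.
Unofficial results are posted: May 16, 1997.
The canvass is completed: May 16, 1997 + 6 days = May 22, 1997.
The electors are seated: May 22, 1997 + 7 days = May 29, 1997.
Comparing: the results are certified on May 25, 1997 vs the electors are seated on May 29, 1997. Earlier: the results are certified.

The results are certified — 1997-05-25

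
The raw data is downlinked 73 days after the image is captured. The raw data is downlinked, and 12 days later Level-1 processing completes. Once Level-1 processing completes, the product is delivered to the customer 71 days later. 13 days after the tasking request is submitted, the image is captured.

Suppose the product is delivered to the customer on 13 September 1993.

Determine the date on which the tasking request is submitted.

28 March 1993

The product is delivered to the customer: Sep 13, 1993.
Level-1 processing completes: Sep 13, 1993 − 71 days = Jul 4, 1993.
The raw data is downlinked: Jul 4, 1993 − 12 days = Jun 22, 1993.
The image is captured: Jun 22, 1993 − 73 days = Apr 10, 1993.
The tasking request is submitted: Apr 10, 1993 − 13 days = Mar 28, 1993.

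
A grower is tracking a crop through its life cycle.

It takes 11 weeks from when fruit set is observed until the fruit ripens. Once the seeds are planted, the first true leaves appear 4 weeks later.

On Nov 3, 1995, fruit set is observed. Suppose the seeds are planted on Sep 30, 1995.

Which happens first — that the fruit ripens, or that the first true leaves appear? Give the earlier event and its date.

The first true leaves appear — Oct 28, 1995

Fruit set is observed: Nov 3, 1995.
The fruit ripens: Nov 3, 1995 + 11 weeks = Jan 19, 1996.
The seeds are planted: Sep 30, 1995.
The first true leaves appear: Sep 30, 1995 + 4 weeks = Oct 28, 1995.
Comparing: the fruit ripens on Jan 19, 1996 vs the first true leaves appear on Oct 28, 1995. Earlier: the first true leaves appear.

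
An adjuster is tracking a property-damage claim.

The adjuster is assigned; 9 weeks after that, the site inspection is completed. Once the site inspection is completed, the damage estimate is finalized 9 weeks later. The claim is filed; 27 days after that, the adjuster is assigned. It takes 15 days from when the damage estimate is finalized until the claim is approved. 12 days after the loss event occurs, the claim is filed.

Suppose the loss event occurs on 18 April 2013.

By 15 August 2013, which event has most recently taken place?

The site inspection is completed

The loss event occurs: Apr 18, 2013.
The claim is filed: Apr 18, 2013 + 12 days = Apr 30, 2013.
The adjuster is assigned: Apr 30, 2013 + 27 days = May 27, 2013.
The site inspection is completed: May 27, 2013 + 9 weeks = Jul 29, 2013.
The damage estimate is finalized: Jul 29, 2013 + 9 weeks = Sep 30, 2013.
The claim is approved: Sep 30, 2013 + 15 days = Oct 15, 2013.
Aug 15, 2013 falls between when the site inspection is completed (Jul 29, 2013) and when the damage estimate is finalized (Sep 30, 2013).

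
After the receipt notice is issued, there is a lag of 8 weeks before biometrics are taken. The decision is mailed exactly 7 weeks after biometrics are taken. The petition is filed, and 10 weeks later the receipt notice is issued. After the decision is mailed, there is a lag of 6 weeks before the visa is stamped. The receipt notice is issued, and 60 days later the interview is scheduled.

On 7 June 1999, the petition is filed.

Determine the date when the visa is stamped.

The petition is filed: Jun 7, 1999.
The receipt notice is issued: Jun 7, 1999 + 10 weeks = Aug 16, 1999.
Biometrics are taken: Aug 16, 1999 + 8 weeks = Oct 11, 1999.
The decision is mailed: Oct 11, 1999 + 7 weeks = Nov 29, 1999.
The visa is stamped: Nov 29, 1999 + 6 weeks = Jan 10, 2000.

10 January 2000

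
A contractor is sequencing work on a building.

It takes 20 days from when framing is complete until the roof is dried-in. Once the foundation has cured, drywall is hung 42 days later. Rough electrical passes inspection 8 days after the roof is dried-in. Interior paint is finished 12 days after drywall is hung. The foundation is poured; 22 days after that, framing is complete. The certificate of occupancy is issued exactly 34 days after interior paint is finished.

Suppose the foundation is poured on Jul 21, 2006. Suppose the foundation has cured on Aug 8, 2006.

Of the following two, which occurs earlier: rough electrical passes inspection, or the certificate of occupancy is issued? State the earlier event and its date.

The foundation is poured: Jul 21, 2006.
Framing is complete: Jul 21, 2006 + 22 days = Aug 12, 2006.
The roof is dried-in: Aug 12, 2006 + 20 days = Sep 1, 2006.
Rough electrical passes inspection: Sep 1, 2006 + 8 days = Sep 9, 2006.
The foundation has cured: Aug 8, 2006.
Drywall is hung: Aug 8, 2006 + 42 days = Sep 19, 2006.
Interior paint is finished: Sep 19, 2006 + 12 days = Oct 1, 2006.
The certificate of occupancy is issued: Oct 1, 2006 + 34 days = Nov 4, 2006.
Comparing: rough electrical passes inspection on Sep 9, 2006 vs the certificate of occupancy is issued on Nov 4, 2006. Earlier: rough electrical passes inspection.

Rough electrical passes inspection — Sep 9, 2006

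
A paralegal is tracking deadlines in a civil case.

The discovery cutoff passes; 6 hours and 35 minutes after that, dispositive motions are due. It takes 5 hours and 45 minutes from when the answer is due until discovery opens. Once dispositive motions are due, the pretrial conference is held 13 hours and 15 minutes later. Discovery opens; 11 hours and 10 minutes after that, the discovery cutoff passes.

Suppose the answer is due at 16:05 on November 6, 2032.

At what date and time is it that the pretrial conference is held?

The answer is due: 16:05 Nov 6, 2032.
Discovery opens: 16:05 Nov 6, 2032 + 5h45m = 21:50 Nov 6, 2032.
The discovery cutoff passes: 21:50 Nov 6, 2032 + 11h10m = 09:00 Nov 7, 2032.
Dispositive motions are due: 09:00 Nov 7, 2032 + 6h35m = 15:35 Nov 7, 2032.
The pretrial conference is held: 15:35 Nov 7, 2032 + 13h15m = 04:50 Nov 8, 2032.

04:50 on November 8, 2032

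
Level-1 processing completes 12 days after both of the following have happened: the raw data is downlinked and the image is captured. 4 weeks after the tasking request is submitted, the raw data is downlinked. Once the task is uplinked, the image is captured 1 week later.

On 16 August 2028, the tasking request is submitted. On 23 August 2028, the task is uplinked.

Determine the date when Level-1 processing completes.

The tasking request is submitted: Aug 16, 2028.
The raw data is downlinked: Aug 16, 2028 + 4 weeks = Sep 13, 2028.
The task is uplinked: Aug 23, 2028.
The image is captured: Aug 23, 2028 + 1 week = Aug 30, 2028.
Both prerequisites met — the raw data is downlinked (Sep 13, 2028), the image is captured (Aug 30, 2028); the later is Sep 13, 2028.
Level-1 processing completes: Sep 13, 2028 + 12 days = Sep 25, 2028.

25 September 2028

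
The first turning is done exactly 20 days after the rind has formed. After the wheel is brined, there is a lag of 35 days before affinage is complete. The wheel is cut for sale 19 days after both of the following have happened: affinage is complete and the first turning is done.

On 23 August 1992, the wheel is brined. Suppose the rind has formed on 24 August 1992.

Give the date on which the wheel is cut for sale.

16 October 1992

The wheel is brined: Aug 23, 1992.
Affinage is complete: Aug 23, 1992 + 35 days = Sep 27, 1992.
The rind has formed: Aug 24, 1992.
The first turning is done: Aug 24, 1992 + 20 days = Sep 13, 1992.
Both prerequisites met — affinage is complete (Sep 27, 1992), the first turning is done (Sep 13, 1992); the later is Sep 27, 1992.
The wheel is cut for sale: Sep 27, 1992 + 19 days = Oct 16, 1992.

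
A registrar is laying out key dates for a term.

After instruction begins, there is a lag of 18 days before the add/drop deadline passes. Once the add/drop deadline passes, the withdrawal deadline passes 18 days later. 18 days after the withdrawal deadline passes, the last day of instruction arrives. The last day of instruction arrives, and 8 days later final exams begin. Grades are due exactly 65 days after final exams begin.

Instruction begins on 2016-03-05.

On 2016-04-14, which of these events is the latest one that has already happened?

Instruction begins: Mar 5, 2016.
The add/drop deadline passes: Mar 5, 2016 + 18 days = Mar 23, 2016.
The withdrawal deadline passes: Mar 23, 2016 + 18 days = Apr 10, 2016.
The last day of instruction arrives: Apr 10, 2016 + 18 days = Apr 28, 2016.
Final exams begin: Apr 28, 2016 + 8 days = May 6, 2016.
Grades are due: May 6, 2016 + 65 days = Jul 10, 2016.
Apr 14, 2016 falls between when the withdrawal deadline passes (Apr 10, 2016) and when the last day of instruction arrives (Apr 28, 2016).

The withdrawal deadline passes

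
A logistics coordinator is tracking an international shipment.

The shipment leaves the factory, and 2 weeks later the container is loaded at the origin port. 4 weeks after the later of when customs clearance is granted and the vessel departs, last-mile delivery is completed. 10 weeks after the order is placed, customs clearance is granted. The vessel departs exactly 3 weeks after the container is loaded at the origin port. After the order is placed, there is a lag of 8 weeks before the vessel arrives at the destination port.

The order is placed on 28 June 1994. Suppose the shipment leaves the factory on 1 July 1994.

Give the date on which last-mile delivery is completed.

The order is placed: Jun 28, 1994.
Customs clearance is granted: Jun 28, 1994 + 10 weeks = Sep 6, 1994.
The shipment leaves the factory: Jul 1, 1994.
The container is loaded at the origin port: Jul 1, 1994 + 2 weeks = Jul 15, 1994.
The vessel departs: Jul 15, 1994 + 3 weeks = Aug 5, 1994.
Both prerequisites met — customs clearance is granted (Sep 6, 1994), the vessel departs (Aug 5, 1994); the later is Sep 6, 1994.
Last-mile delivery is completed: Sep 6, 1994 + 4 weeks = Oct 4, 1994.

4 October 1994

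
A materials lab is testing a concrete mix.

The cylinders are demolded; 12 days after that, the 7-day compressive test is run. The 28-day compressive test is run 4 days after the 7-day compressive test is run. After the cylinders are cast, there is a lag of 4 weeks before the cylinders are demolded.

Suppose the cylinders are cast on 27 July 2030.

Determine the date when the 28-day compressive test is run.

The cylinders are cast: Jul 27, 2030.
The cylinders are demolded: Jul 27, 2030 + 4 weeks = Aug 24, 2030.
The 7-day compressive test is run: Aug 24, 2030 + 12 days = Sep 5, 2030.
The 28-day compressive test is run: Sep 5, 2030 + 4 days = Sep 9, 2030.

9 September 2030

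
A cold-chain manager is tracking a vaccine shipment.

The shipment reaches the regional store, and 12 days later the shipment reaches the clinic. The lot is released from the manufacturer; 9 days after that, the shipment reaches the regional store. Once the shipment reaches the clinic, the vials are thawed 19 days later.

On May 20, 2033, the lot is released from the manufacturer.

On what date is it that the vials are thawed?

Jun 29, 2033

The lot is released from the manufacturer: May 20, 2033.
The shipment reaches the regional store: May 20, 2033 + 9 days = May 29, 2033.
The shipment reaches the clinic: May 29, 2033 + 12 days = Jun 10, 2033.
The vials are thawed: Jun 10, 2033 + 19 days = Jun 29, 2033.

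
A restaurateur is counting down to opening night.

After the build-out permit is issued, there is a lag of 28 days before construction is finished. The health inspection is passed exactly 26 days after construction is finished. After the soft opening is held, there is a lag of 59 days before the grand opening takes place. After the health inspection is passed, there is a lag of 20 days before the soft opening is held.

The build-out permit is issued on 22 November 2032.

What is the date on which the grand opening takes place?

The build-out permit is issued: Nov 22, 2032.
Construction is finished: Nov 22, 2032 + 28 days = Dec 20, 2032.
The health inspection is passed: Dec 20, 2032 + 26 days = Jan 15, 2033.
The soft opening is held: Jan 15, 2033 + 20 days = Feb 4, 2033.
The grand opening takes place: Feb 4, 2033 + 59 days = Apr 4, 2033.

4 April 2033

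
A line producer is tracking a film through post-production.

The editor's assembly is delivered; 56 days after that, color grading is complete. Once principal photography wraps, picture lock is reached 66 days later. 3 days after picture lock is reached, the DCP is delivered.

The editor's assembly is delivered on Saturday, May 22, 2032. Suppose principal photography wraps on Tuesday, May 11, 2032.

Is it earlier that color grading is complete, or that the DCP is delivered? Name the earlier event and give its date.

The editor's assembly is delivered: May 22, 2032.
Color grading is complete: May 22, 2032 + 56 days = Jul 17, 2032.
Principal photography wraps: May 11, 2032.
Picture lock is reached: May 11, 2032 + 66 days = Jul 16, 2032.
The DCP is delivered: Jul 16, 2032 + 3 days = Jul 19, 2032.
Comparing: color grading is complete on Jul 17, 2032 vs the DCP is delivered on Jul 19, 2032. Earlier: color grading is complete.

Color grading is complete — Saturday, July 17, 2032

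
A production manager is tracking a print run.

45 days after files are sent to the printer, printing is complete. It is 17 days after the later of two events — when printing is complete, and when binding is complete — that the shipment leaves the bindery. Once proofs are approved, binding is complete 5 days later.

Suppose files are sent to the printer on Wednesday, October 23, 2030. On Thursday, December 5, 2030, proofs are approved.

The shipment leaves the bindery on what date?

Friday, December 27, 2030

Files are sent to the printer: Oct 23, 2030.
Printing is complete: Oct 23, 2030 + 45 days = Dec 7, 2030.
Proofs are approved: Dec 5, 2030.
Binding is complete: Dec 5, 2030 + 5 days = Dec 10, 2030.
Both prerequisites met — printing is complete (Dec 7, 2030), binding is complete (Dec 10, 2030); the later is Dec 10, 2030.
The shipment leaves the bindery: Dec 10, 2030 + 17 days = Dec 27, 2030.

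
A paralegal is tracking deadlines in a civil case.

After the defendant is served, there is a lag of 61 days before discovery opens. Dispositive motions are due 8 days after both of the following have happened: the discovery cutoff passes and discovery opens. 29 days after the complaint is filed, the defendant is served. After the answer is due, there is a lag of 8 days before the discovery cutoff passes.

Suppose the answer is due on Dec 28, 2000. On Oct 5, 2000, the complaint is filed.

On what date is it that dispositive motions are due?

Jan 13, 2001

The answer is due: Dec 28, 2000.
The discovery cutoff passes: Dec 28, 2000 + 8 days = Jan 5, 2001.
The complaint is filed: Oct 5, 2000.
The defendant is served: Oct 5, 2000 + 29 days = Nov 3, 2000.
Discovery opens: Nov 3, 2000 + 61 days = Jan 3, 2001.
Both prerequisites met — the discovery cutoff passes (Jan 5, 2001), discovery opens (Jan 3, 2001); the later is Jan 5, 2001.
Dispositive motions are due: Jan 5, 2001 + 8 days = Jan 13, 2001.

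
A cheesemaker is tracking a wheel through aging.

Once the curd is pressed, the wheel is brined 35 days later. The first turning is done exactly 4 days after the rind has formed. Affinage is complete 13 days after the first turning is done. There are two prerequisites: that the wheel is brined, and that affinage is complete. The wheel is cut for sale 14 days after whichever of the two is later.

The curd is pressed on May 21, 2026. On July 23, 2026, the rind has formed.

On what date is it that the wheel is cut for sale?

August 23, 2026

The curd is pressed: May 21, 2026.
The wheel is brined: May 21, 2026 + 35 days = Jun 25, 2026.
The rind has formed: Jul 23, 2026.
The first turning is done: Jul 23, 2026 + 4 days = Jul 27, 2026.
Affinage is complete: Jul 27, 2026 + 13 days = Aug 9, 2026.
Both prerequisites met — the wheel is brined (Jun 25, 2026), affinage is complete (Aug 9, 2026); the later is Aug 9, 2026.
The wheel is cut for sale: Aug 9, 2026 + 14 days = Aug 23, 2026.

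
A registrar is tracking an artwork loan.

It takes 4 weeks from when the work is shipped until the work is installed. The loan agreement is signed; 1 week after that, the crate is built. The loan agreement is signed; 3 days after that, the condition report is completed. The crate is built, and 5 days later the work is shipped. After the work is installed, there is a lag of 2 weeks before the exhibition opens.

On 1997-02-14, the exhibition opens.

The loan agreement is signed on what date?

The exhibition opens: Feb 14, 1997.
The work is installed: Feb 14, 1997 − 2 weeks = Jan 31, 1997.
The work is shipped: Jan 31, 1997 − 4 weeks = Jan 3, 1997.
The crate is built: Jan 3, 1997 − 5 days = Dec 29, 1996.
The loan agreement is signed: Dec 29, 1996 − 1 week = Dec 22, 1996.

1996-12-22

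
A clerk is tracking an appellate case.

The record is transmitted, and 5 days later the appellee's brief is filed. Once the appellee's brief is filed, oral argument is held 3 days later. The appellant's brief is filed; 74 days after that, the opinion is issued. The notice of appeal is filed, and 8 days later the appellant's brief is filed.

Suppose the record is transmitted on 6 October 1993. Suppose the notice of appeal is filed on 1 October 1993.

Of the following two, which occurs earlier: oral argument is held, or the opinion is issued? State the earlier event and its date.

Oral argument is held — 14 October 1993

The record is transmitted: Oct 6, 1993.
The appellee's brief is filed: Oct 6, 1993 + 5 days = Oct 11, 1993.
Oral argument is held: Oct 11, 1993 + 3 days = Oct 14, 1993.
The notice of appeal is filed: Oct 1, 1993.
The appellant's brief is filed: Oct 1, 1993 + 8 days = Oct 9, 1993.
The opinion is issued: Oct 9, 1993 + 74 days = Dec 22, 1993.
Comparing: oral argument is held on Oct 14, 1993 vs the opinion is issued on Dec 22, 1993. Earlier: oral argument is held.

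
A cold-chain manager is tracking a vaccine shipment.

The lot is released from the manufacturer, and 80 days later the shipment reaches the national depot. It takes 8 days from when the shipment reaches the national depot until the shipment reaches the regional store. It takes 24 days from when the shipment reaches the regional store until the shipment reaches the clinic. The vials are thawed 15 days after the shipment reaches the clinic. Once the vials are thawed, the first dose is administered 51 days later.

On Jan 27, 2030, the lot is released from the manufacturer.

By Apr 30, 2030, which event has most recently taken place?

The shipment reaches the regional store

The lot is released from the manufacturer: Jan 27, 2030.
The shipment reaches the national depot: Jan 27, 2030 + 80 days = Apr 17, 2030.
The shipment reaches the regional store: Apr 17, 2030 + 8 days = Apr 25, 2030.
The shipment reaches the clinic: Apr 25, 2030 + 24 days = May 19, 2030.
The vials are thawed: May 19, 2030 + 15 days = Jun 3, 2030.
The first dose is administered: Jun 3, 2030 + 51 days = Jul 24, 2030.
Apr 30, 2030 falls between when the shipment reaches the regional store (Apr 25, 2030) and when the shipment reaches the clinic (May 19, 2030).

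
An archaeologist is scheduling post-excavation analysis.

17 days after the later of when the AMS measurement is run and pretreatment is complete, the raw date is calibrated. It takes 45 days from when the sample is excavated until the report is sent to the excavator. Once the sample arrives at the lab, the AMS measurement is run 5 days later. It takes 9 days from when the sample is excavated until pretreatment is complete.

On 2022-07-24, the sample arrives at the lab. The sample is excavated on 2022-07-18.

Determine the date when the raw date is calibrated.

2022-08-15

The sample arrives at the lab: Jul 24, 2022.
The AMS measurement is run: Jul 24, 2022 + 5 days = Jul 29, 2022.
The sample is excavated: Jul 18, 2022.
Pretreatment is complete: Jul 18, 2022 + 9 days = Jul 27, 2022.
Both prerequisites met — the AMS measurement is run (Jul 29, 2022), pretreatment is complete (Jul 27, 2022); the later is Jul 29, 2022.
The raw date is calibrated: Jul 29, 2022 + 17 days = Aug 15, 2022.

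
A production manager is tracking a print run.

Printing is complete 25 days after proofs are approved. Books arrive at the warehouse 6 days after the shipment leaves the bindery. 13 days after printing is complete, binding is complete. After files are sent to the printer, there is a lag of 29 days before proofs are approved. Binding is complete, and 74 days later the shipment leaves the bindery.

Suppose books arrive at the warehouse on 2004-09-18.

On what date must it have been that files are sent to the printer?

Books arrive at the warehouse: Sep 18, 2004.
The shipment leaves the bindery: Sep 18, 2004 − 6 days = Sep 12, 2004.
Binding is complete: Sep 12, 2004 − 74 days = Jun 30, 2004.
Printing is complete: Jun 30, 2004 − 13 days = Jun 17, 2004.
Proofs are approved: Jun 17, 2004 − 25 days = May 23, 2004.
Files are sent to the printer: May 23, 2004 − 29 days = Apr 24, 2004.

2004-04-24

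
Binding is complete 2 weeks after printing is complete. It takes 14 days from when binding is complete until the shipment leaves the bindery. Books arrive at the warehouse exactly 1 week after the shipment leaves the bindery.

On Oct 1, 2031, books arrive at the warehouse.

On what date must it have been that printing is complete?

Books arrive at the warehouse: Oct 1, 2031.
The shipment leaves the bindery: Oct 1, 2031 − 1 week = Sep 24, 2031.
Binding is complete: Sep 24, 2031 − 14 days = Sep 10, 2031.
Printing is complete: Sep 10, 2031 − 2 weeks = Aug 27, 2031.

Aug 27, 2031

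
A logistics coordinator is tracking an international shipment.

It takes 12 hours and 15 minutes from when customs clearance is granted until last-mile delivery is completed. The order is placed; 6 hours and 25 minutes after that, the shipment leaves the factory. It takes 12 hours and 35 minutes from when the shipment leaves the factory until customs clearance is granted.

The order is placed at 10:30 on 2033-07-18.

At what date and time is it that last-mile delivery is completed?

17:45 on 2033-07-19

The order is placed: 10:30 Jul 18, 2033.
The shipment leaves the factory: 10:30 Jul 18, 2033 + 6h25m = 16:55 Jul 18, 2033.
Customs clearance is granted: 16:55 Jul 18, 2033 + 12h35m = 05:30 Jul 19, 2033.
Last-mile delivery is completed: 05:30 Jul 19, 2033 + 12h15m = 17:45 Jul 19, 2033.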